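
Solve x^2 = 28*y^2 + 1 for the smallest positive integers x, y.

First expand sqrt(28) as a continued fraction. With x_i = (sqrt(28) + m_i)/d_i and (m_0, d_0) = (0, 1): a_0 = floor(sqrt(28)) = 5, since 5^2 = 25 <= 28 < 36 = 6^2.
Iterate m_{i+1} = d_i*a_i - m_i, d_{i+1} = (28 - m_{i+1}^2)/d_i, a_{i+1} = floor((a_0 + m_{i+1})/d_{i+1}):
  m_1 = 1*5 - 0 = 5, d_1 = (28 - 5^2)/1 = 3/1 = 3, a_1 = floor((5 + 5)/3) = 3.
  m_2 = 3*3 - 5 = 4, d_2 = (28 - 4^2)/3 = 12/3 = 4, a_2 = floor((5 + 4)/4) = 2.
  m_3 = 4*2 - 4 = 4, d_3 = (28 - 4^2)/4 = 12/4 = 3, a_3 = floor((5 + 4)/3) = 3.
  m_4 = 3*3 - 4 = 5, d_4 = (28 - 5^2)/3 = 3/3 = 1, a_4 = floor((5 + 5)/1) = 10.
  m_5 = 1*10 - 5 = 5, d_5 = (28 - 5^2)/1 = 3/1 = 3: (m_5, d_5) = (m_1, d_1) = (5, 3), so from here the quotients repeat a_1, ..., a_4; the period length is 4.
So sqrt(28) = [5; (3, 2, 3, 10)] with period length k = 4.
k is even, so the fundamental solution of x^2 - 28y^2 = 1 is (p_{k-1}, q_{k-1}) = (p_3, q_3); compute convergents through index 3.
Convergents (p_i = a_i*p_{i-1} + p_{i-2}, q_i = a_i*q_{i-1} + q_{i-2} with p_{-2}=0, p_{-1}=1, q_{-2}=1, q_{-1}=0):
  i=0: a_0=5, p_0 = 5*1 + 0 = 5, q_0 = 5*0 + 1 = 1.
  i=1: a_1=3, p_1 = 3*5 + 1 = 16, q_1 = 3*1 + 0 = 3.
  i=2: a_2=2, p_2 = 2*16 + 5 = 37, q_2 = 2*3 + 1 = 7.
  i=3: a_3=3, p_3 = 3*37 + 16 = 127, q_3 = 3*7 + 3 = 24.
Check: 127^2 - 28*24^2 = 16129 - 16128 = 1, so (x, y) = (127, 24) solves the equation, and by the theorem it is the least positive solution.

(x, y) = (127, 24)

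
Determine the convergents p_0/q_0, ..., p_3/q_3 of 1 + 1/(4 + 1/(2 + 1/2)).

1/1, 5/4, 11/9, 27/22

Using the convergent recurrence p_i = a_i*p_{i-1} + p_{i-2}, q_i = a_i*q_{i-1} + q_{i-2} with p_{-2}=0, p_{-1}=1, q_{-2}=1, q_{-1}=0:
  i=0: a_0=1, p_0 = 1*1 + 0 = 1, q_0 = 1*0 + 1 = 1.
  i=1: a_1=4, p_1 = 4*1 + 1 = 5, q_1 = 4*1 + 0 = 4.
  i=2: a_2=2, p_2 = 2*5 + 1 = 11, q_2 = 2*4 + 1 = 9.
  i=3: a_3=2, p_3 = 2*11 + 5 = 27, q_3 = 2*9 + 4 = 22.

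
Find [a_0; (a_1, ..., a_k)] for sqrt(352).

[18; (1, 3, 5, 9, 5, 3, 1, 36)]

Write x_i = (sqrt(352) + m_i)/d_i with (m_0, d_0) = (0, 1). a_0 = floor(sqrt(352)) = 18, since 18^2 = 324 <= 352 < 361 = 19^2.
Iterate m_{i+1} = d_i*a_i - m_i, d_{i+1} = (352 - m_{i+1}^2)/d_i, a_{i+1} = floor((a_0 + m_{i+1})/d_{i+1}):
  m_1 = 1*18 - 0 = 18, d_1 = (352 - 18^2)/1 = 28/1 = 28, a_1 = floor((18 + 18)/28) = 1.
  m_2 = 28*1 - 18 = 10, d_2 = (352 - 10^2)/28 = 252/28 = 9, a_2 = floor((18 + 10)/9) = 3.
  m_3 = 9*3 - 10 = 17, d_3 = (352 - 17^2)/9 = 63/9 = 7, a_3 = floor((18 + 17)/7) = 5.
  m_4 = 7*5 - 17 = 18, d_4 = (352 - 18^2)/7 = 28/7 = 4, a_4 = floor((18 + 18)/4) = 9.
  m_5 = 4*9 - 18 = 18, d_5 = (352 - 18^2)/4 = 28/4 = 7, a_5 = floor((18 + 18)/7) = 5.
  m_6 = 7*5 - 18 = 17, d_6 = (352 - 17^2)/7 = 63/7 = 9, a_6 = floor((18 + 17)/9) = 3.
  m_7 = 9*3 - 17 = 10, d_7 = (352 - 10^2)/9 = 252/9 = 28, a_7 = floor((18 + 10)/28) = 1.
  m_8 = 28*1 - 10 = 18, d_8 = (352 - 18^2)/28 = 28/28 = 1, a_8 = floor((18 + 18)/1) = 36.
  m_9 = 1*36 - 18 = 18, d_9 = (352 - 18^2)/1 = 28/1 = 28: (m_9, d_9) = (m_1, d_1) = (18, 28), so from here the quotients repeat a_1, ..., a_8; the period length is 8.
Hence the expansion of sqrt(352) is a_0 = 18 followed by the repeating block 1, 3, 5, 9, 5, 3, 1, 36 (period 8).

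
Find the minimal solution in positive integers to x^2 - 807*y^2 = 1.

(x, y) = (51841948, 1824923)

First expand sqrt(807) as a continued fraction. With x_i = (sqrt(807) + m_i)/d_i and (m_0, d_0) = (0, 1): a_0 = floor(sqrt(807)) = 28, since 28^2 = 784 <= 807 < 841 = 29^2.
Iterate m_{i+1} = d_i*a_i - m_i, d_{i+1} = (807 - m_{i+1}^2)/d_i, a_{i+1} = floor((a_0 + m_{i+1})/d_{i+1}):
  m_1 = 1*28 - 0 = 28, d_1 = (807 - 28^2)/1 = 23/1 = 23, a_1 = floor((28 + 28)/23) = 2.
  m_2 = 23*2 - 28 = 18, d_2 = (807 - 18^2)/23 = 483/23 = 21, a_2 = floor((28 + 18)/21) = 2.
  m_3 = 21*2 - 18 = 24, d_3 = (807 - 24^2)/21 = 231/21 = 11, a_3 = floor((28 + 24)/11) = 4.
  m_4 = 11*4 - 24 = 20, d_4 = (807 - 20^2)/11 = 407/11 = 37, a_4 = floor((28 + 20)/37) = 1.
  m_5 = 37*1 - 20 = 17, d_5 = (807 - 17^2)/37 = 518/37 = 14, a_5 = floor((28 + 17)/14) = 3.
  m_6 = 14*3 - 17 = 25, d_6 = (807 - 25^2)/14 = 182/14 = 13, a_6 = floor((28 + 25)/13) = 4.
  m_7 = 13*4 - 25 = 27, d_7 = (807 - 27^2)/13 = 78/13 = 6, a_7 = floor((28 + 27)/6) = 9.
  m_8 = 6*9 - 27 = 27, d_8 = (807 - 27^2)/6 = 78/6 = 13, a_8 = floor((28 + 27)/13) = 4.
  m_9 = 13*4 - 27 = 25, d_9 = (807 - 25^2)/13 = 182/13 = 14, a_9 = floor((28 + 25)/14) = 3.
  m_10 = 14*3 - 25 = 17, d_10 = (807 - 17^2)/14 = 518/14 = 37, a_10 = floor((28 + 17)/37) = 1.
  m_11 = 37*1 - 17 = 20, d_11 = (807 - 20^2)/37 = 407/37 = 11, a_11 = floor((28 + 20)/11) = 4.
  m_12 = 11*4 - 20 = 24, d_12 = (807 - 24^2)/11 = 231/11 = 21, a_12 = floor((28 + 24)/21) = 2.
  m_13 = 21*2 - 24 = 18, d_13 = (807 - 18^2)/21 = 483/21 = 23, a_13 = floor((28 + 18)/23) = 2.
  m_14 = 23*2 - 18 = 28, d_14 = (807 - 28^2)/23 = 23/23 = 1, a_14 = floor((28 + 28)/1) = 56.
  m_15 = 1*56 - 28 = 28, d_15 = (807 - 28^2)/1 = 23/1 = 23: (m_15, d_15) = (m_1, d_1) = (28, 23), so from here the quotients repeat a_1, ..., a_14; the period length is 14.
So sqrt(807) = [28; (2, 2, 4, 1, 3, 4, 9, 4, 3, 1, 4, 2, 2, 56)] with period length k = 14.
k is even, so the fundamental solution of x^2 - 807y^2 = 1 is (p_{k-1}, q_{k-1}) = (p_13, q_13); compute convergents through index 13.
Convergents (p_i = a_i*p_{i-1} + p_{i-2}, q_i = a_i*q_{i-1} + q_{i-2} with p_{-2}=0, p_{-1}=1, q_{-2}=1, q_{-1}=0):
  i=0: a_0=28, p_0 = 28*1 + 0 = 28, q_0 = 28*0 + 1 = 1.
  i=1: a_1=2, p_1 = 2*28 + 1 = 57, q_1 = 2*1 + 0 = 2.
  i=2: a_2=2, p_2 = 2*57 + 28 = 142, q_2 = 2*2 + 1 = 5.
  i=3: a_3=4, p_3 = 4*142 + 57 = 625, q_3 = 4*5 + 2 = 22.
  i=4: a_4=1, p_4 = 1*625 + 142 = 767, q_4 = 1*22 + 5 = 27.
  i=5: a_5=3, p_5 = 3*767 + 625 = 2926, q_5 = 3*27 + 22 = 103.
  i=6: a_6=4, p_6 = 4*2926 + 767 = 12471, q_6 = 4*103 + 27 = 439.
  i=7: a_7=9, p_7 = 9*12471 + 2926 = 115165, q_7 = 9*439 + 103 = 4054.
  i=8: a_8=4, p_8 = 4*115165 + 12471 = 473131, q_8 = 4*4054 + 439 = 16655.
  i=9: a_9=3, p_9 = 3*473131 + 115165 = 1534558, q_9 = 3*16655 + 4054 = 54019.
  i=10: a_10=1, p_10 = 1*1534558 + 473131 = 2007689, q_10 = 1*54019 + 16655 = 70674.
  i=11: a_11=4, p_11 = 4*2007689 + 1534558 = 9565314, q_11 = 4*70674 + 54019 = 336715.
  i=12: a_12=2, p_12 = 2*9565314 + 2007689 = 21138317, q_12 = 2*336715 + 70674 = 744104.
  i=13: a_13=2, p_13 = 2*21138317 + 9565314 = 51841948, q_13 = 2*744104 + 336715 = 1824923.
Check: 51841948^2 - 807*1824923^2 = 2687587572434704 - 2687587572434703 = 1, so (x, y) = (51841948, 1824923) solves the equation, and by the theorem it is the least positive solution.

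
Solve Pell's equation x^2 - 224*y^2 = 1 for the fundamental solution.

(x, y) = (15, 1)

First expand sqrt(224) as a continued fraction. With x_i = (sqrt(224) + m_i)/d_i and (m_0, d_0) = (0, 1): a_0 = floor(sqrt(224)) = 14, since 14^2 = 196 <= 224 < 225 = 15^2.
Iterate m_{i+1} = d_i*a_i - m_i, d_{i+1} = (224 - m_{i+1}^2)/d_i, a_{i+1} = floor((a_0 + m_{i+1})/d_{i+1}):
  m_1 = 1*14 - 0 = 14, d_1 = (224 - 14^2)/1 = 28/1 = 28, a_1 = floor((14 + 14)/28) = 1.
  m_2 = 28*1 - 14 = 14, d_2 = (224 - 14^2)/28 = 28/28 = 1, a_2 = floor((14 + 14)/1) = 28.
  m_3 = 1*28 - 14 = 14, d_3 = (224 - 14^2)/1 = 28/1 = 28: (m_3, d_3) = (m_1, d_1) = (14, 28), so from here the quotients repeat a_1, a_2; the period length is 2.
So sqrt(224) = [14; (1, 28)] with period length k = 2.
k is even, so the fundamental solution of x^2 - 224y^2 = 1 is (p_{k-1}, q_{k-1}) = (p_1, q_1); compute convergents through index 1.
Convergents (p_i = a_i*p_{i-1} + p_{i-2}, q_i = a_i*q_{i-1} + q_{i-2} with p_{-2}=0, p_{-1}=1, q_{-2}=1, q_{-1}=0):
  i=0: a_0=14, p_0 = 14*1 + 0 = 14, q_0 = 14*0 + 1 = 1.
  i=1: a_1=1, p_1 = 1*14 + 1 = 15, q_1 = 1*1 + 0 = 1.
Check: 15^2 - 224*1^2 = 225 - 224 = 1, so (x, y) = (15, 1) solves the equation, and by the theorem it is the least positive solution.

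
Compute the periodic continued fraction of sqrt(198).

[14; (14, 28)]

Write x_i = (sqrt(198) + m_i)/d_i with (m_0, d_0) = (0, 1). a_0 = floor(sqrt(198)) = 14, since 14^2 = 196 <= 198 < 225 = 15^2.
Iterate m_{i+1} = d_i*a_i - m_i, d_{i+1} = (198 - m_{i+1}^2)/d_i, a_{i+1} = floor((a_0 + m_{i+1})/d_{i+1}):
  m_1 = 1*14 - 0 = 14, d_1 = (198 - 14^2)/1 = 2/1 = 2, a_1 = floor((14 + 14)/2) = 14.
  m_2 = 2*14 - 14 = 14, d_2 = (198 - 14^2)/2 = 2/2 = 1, a_2 = floor((14 + 14)/1) = 28.
  m_3 = 1*28 - 14 = 14, d_3 = (198 - 14^2)/1 = 2/1 = 2: (m_3, d_3) = (m_1, d_1) = (14, 2), so from here the quotients repeat a_1, a_2; the period length is 2.
Hence the expansion of sqrt(198) is a_0 = 14 followed by the repeating block 14, 28 (period 2).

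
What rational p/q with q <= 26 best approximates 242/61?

103/26

Expand x = 242/61 as a continued fraction with the Euclidean algorithm:
  242 = 3*61 + 59, so a_0 = 3.
  61 = 1*59 + 2, so a_1 = 1.
  59 = 29*2 + 1, so a_2 = 29.
  2 = 2*1 + 0, so a_3 = 2.
so x = [3; 1, 29, 2].
Convergents (p_i = a_i*p_{i-1} + p_{i-2}, q_i = a_i*q_{i-1} + q_{i-2} with p_{-2}=0, p_{-1}=1, q_{-2}=1, q_{-1}=0), until the denominator exceeds 26:
  i=0: a_0=3, p_0 = 3*1 + 0 = 3, q_0 = 3*0 + 1 = 1.
  i=1: a_1=1, p_1 = 1*3 + 1 = 4, q_1 = 1*1 + 0 = 1.
  i=2: a_2=29, p_2 = 29*4 + 3 = 119, q_2 = 29*1 + 1 = 30.
q_2 = 30 > 26, so the last convergent with denominator <= 26 is p_1/q_1 = 4/1.
The closest fraction with denominator <= 26 is either p_1/q_1 or the intermediate fraction (k*p_1 + p_0)/(k*q_1 + q_0) with the largest k >= 1 whose denominator stays <= 26; these approach x as k grows, and every other convergent or intermediate fraction in range is farther away.
Largest k: floor((26 - q_0)/q_1) = floor((26 - 1)/1) = 25.
That gives (25*4 + 3)/(25*1 + 1) = 103/26.
Compare the errors: |x - 4/1| = |242*1 - 4*61|/(61*1) = 2/61, and |x - 103/26| = |242*26 - 103*61|/(61*26) = 9/1586.
Cross-multiplying, 9*61 = 549 < 3172 = 2*1586, so 9/1586 is smaller: the intermediate fraction 103/26 is closer to x than 4/1.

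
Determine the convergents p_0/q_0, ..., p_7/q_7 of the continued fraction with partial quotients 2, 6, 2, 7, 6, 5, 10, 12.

2/1, 13/6, 28/13, 209/97, 1282/595, 6619/3072, 67472/31315, 816283/378852

Using the convergent recurrence p_i = a_i*p_{i-1} + p_{i-2}, q_i = a_i*q_{i-1} + q_{i-2} with p_{-2}=0, p_{-1}=1, q_{-2}=1, q_{-1}=0:
  i=0: a_0=2, p_0 = 2*1 + 0 = 2, q_0 = 2*0 + 1 = 1.
  i=1: a_1=6, p_1 = 6*2 + 1 = 13, q_1 = 6*1 + 0 = 6.
  i=2: a_2=2, p_2 = 2*13 + 2 = 28, q_2 = 2*6 + 1 = 13.
  i=3: a_3=7, p_3 = 7*28 + 13 = 209, q_3 = 7*13 + 6 = 97.
  i=4: a_4=6, p_4 = 6*209 + 28 = 1282, q_4 = 6*97 + 13 = 595.
  i=5: a_5=5, p_5 = 5*1282 + 209 = 6619, q_5 = 5*595 + 97 = 3072.
  i=6: a_6=10, p_6 = 10*6619 + 1282 = 67472, q_6 = 10*3072 + 595 = 31315.
  i=7: a_7=12, p_7 = 12*67472 + 6619 = 816283, q_7 = 12*31315 + 3072 = 378852.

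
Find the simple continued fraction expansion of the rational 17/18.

Run the Euclidean algorithm on 17 and 18; the successive quotients are the partial quotients a_0, a_1, ... (each step inverts the fractional part left over by the previous one):
  17 = 0*18 + 17, so a_0 = 0.
  18 = 1*17 + 1, so a_1 = 1.
  17 = 17*1 + 0, so a_2 = 17.
The remainder reaches 0 after 3 divisions, so the expansion has 3 partial quotients, read off in order.

[0; 1, 17]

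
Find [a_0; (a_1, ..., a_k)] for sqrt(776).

Write x_i = (sqrt(776) + m_i)/d_i with (m_0, d_0) = (0, 1). a_0 = floor(sqrt(776)) = 27, since 27^2 = 729 <= 776 < 784 = 28^2.
Iterate m_{i+1} = d_i*a_i - m_i, d_{i+1} = (776 - m_{i+1}^2)/d_i, a_{i+1} = floor((a_0 + m_{i+1})/d_{i+1}):
  m_1 = 1*27 - 0 = 27, d_1 = (776 - 27^2)/1 = 47/1 = 47, a_1 = floor((27 + 27)/47) = 1.
  m_2 = 47*1 - 27 = 20, d_2 = (776 - 20^2)/47 = 376/47 = 8, a_2 = floor((27 + 20)/8) = 5.
  m_3 = 8*5 - 20 = 20, d_3 = (776 - 20^2)/8 = 376/8 = 47, a_3 = floor((27 + 20)/47) = 1.
  m_4 = 47*1 - 20 = 27, d_4 = (776 - 27^2)/47 = 47/47 = 1, a_4 = floor((27 + 27)/1) = 54.
  m_5 = 1*54 - 27 = 27, d_5 = (776 - 27^2)/1 = 47/1 = 47: (m_5, d_5) = (m_1, d_1) = (27, 47), so from here the quotients repeat a_1, ..., a_4; the period length is 4.
Hence the expansion of sqrt(776) is a_0 = 27 followed by the repeating block 1, 5, 1, 54 (period 4).

[27; (1, 5, 1, 54)]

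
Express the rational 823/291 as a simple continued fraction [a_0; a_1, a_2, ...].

[2; 1, 4, 1, 4, 1, 1, 4]

Run the Euclidean algorithm on 823 and 291; the successive quotients are the partial quotients a_0, a_1, ... (each step inverts the fractional part left over by the previous one):
  823 = 2*291 + 241, so a_0 = 2.
  291 = 1*241 + 50, so a_1 = 1.
  241 = 4*50 + 41, so a_2 = 4.
  50 = 1*41 + 9, so a_3 = 1.
  41 = 4*9 + 5, so a_4 = 4.
  9 = 1*5 + 4, so a_5 = 1.
  5 = 1*4 + 1, so a_6 = 1.
  4 = 4*1 + 0, so a_7 = 4.
The remainder reaches 0 after 8 divisions, so the expansion has 8 partial quotients, read off in order.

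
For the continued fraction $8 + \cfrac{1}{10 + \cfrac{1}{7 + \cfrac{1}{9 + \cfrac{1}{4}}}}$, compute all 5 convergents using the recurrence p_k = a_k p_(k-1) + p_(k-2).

Using the convergent recurrence p_i = a_i*p_{i-1} + p_{i-2}, q_i = a_i*q_{i-1} + q_{i-2} with p_{-2}=0, p_{-1}=1, q_{-2}=1, q_{-1}=0:
  i=0: a_0=8, p_0 = 8*1 + 0 = 8, q_0 = 8*0 + 1 = 1.
  i=1: a_1=10, p_1 = 10*8 + 1 = 81, q_1 = 10*1 + 0 = 10.
  i=2: a_2=7, p_2 = 7*81 + 8 = 575, q_2 = 7*10 + 1 = 71.
  i=3: a_3=9, p_3 = 9*575 + 81 = 5256, q_3 = 9*71 + 10 = 649.
  i=4: a_4=4, p_4 = 4*5256 + 575 = 21599, q_4 = 4*649 + 71 = 2667.

8/1, 81/10, 575/71, 5256/649, 21599/2667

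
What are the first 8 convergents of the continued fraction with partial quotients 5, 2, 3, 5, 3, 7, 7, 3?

5/1, 11/2, 38/7, 201/37, 641/118, 4688/863, 33457/6159, 105059/19340

Using the convergent recurrence p_i = a_i*p_{i-1} + p_{i-2}, q_i = a_i*q_{i-1} + q_{i-2} with p_{-2}=0, p_{-1}=1, q_{-2}=1, q_{-1}=0:
  i=0: a_0=5, p_0 = 5*1 + 0 = 5, q_0 = 5*0 + 1 = 1.
  i=1: a_1=2, p_1 = 2*5 + 1 = 11, q_1 = 2*1 + 0 = 2.
  i=2: a_2=3, p_2 = 3*11 + 5 = 38, q_2 = 3*2 + 1 = 7.
  i=3: a_3=5, p_3 = 5*38 + 11 = 201, q_3 = 5*7 + 2 = 37.
  i=4: a_4=3, p_4 = 3*201 + 38 = 641, q_4 = 3*37 + 7 = 118.
  i=5: a_5=7, p_5 = 7*641 + 201 = 4688, q_5 = 7*118 + 37 = 863.
  i=6: a_6=7, p_6 = 7*4688 + 641 = 33457, q_6 = 7*863 + 118 = 6159.
  i=7: a_7=3, p_7 = 3*33457 + 4688 = 105059, q_7 = 3*6159 + 863 = 19340.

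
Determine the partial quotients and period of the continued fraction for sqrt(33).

Write x_i = (sqrt(33) + m_i)/d_i with (m_0, d_0) = (0, 1). a_0 = floor(sqrt(33)) = 5, since 5^2 = 25 <= 33 < 36 = 6^2.
Iterate m_{i+1} = d_i*a_i - m_i, d_{i+1} = (33 - m_{i+1}^2)/d_i, a_{i+1} = floor((a_0 + m_{i+1})/d_{i+1}):
  m_1 = 1*5 - 0 = 5, d_1 = (33 - 5^2)/1 = 8/1 = 8, a_1 = floor((5 + 5)/8) = 1.
  m_2 = 8*1 - 5 = 3, d_2 = (33 - 3^2)/8 = 24/8 = 3, a_2 = floor((5 + 3)/3) = 2.
  m_3 = 3*2 - 3 = 3, d_3 = (33 - 3^2)/3 = 24/3 = 8, a_3 = floor((5 + 3)/8) = 1.
  m_4 = 8*1 - 3 = 5, d_4 = (33 - 5^2)/8 = 8/8 = 1, a_4 = floor((5 + 5)/1) = 10.
  m_5 = 1*10 - 5 = 5, d_5 = (33 - 5^2)/1 = 8/1 = 8: (m_5, d_5) = (m_1, d_1) = (5, 8), so from here the quotients repeat a_1, ..., a_4; the period length is 4.
Hence the expansion of sqrt(33) is a_0 = 5 followed by the repeating block 1, 2, 1, 10 (period 4).

[5; (1, 2, 1, 10)]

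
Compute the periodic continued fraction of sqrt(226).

Write x_i = (sqrt(226) + m_i)/d_i with (m_0, d_0) = (0, 1). a_0 = floor(sqrt(226)) = 15, since 15^2 = 225 <= 226 < 256 = 16^2.
Iterate m_{i+1} = d_i*a_i - m_i, d_{i+1} = (226 - m_{i+1}^2)/d_i, a_{i+1} = floor((a_0 + m_{i+1})/d_{i+1}):
  m_1 = 1*15 - 0 = 15, d_1 = (226 - 15^2)/1 = 1/1 = 1, a_1 = floor((15 + 15)/1) = 30.
  m_2 = 1*30 - 15 = 15, d_2 = (226 - 15^2)/1 = 1/1 = 1: (m_2, d_2) = (m_1, d_1) = (15, 1), so from here the quotient a_1 repeats; the period length is 1.
Hence the expansion of sqrt(226) is a_0 = 15 followed by the repeating block 30 (period 1).

[15; (30)]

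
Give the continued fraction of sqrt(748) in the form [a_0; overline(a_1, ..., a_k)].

Write x_i = (sqrt(748) + m_i)/d_i with (m_0, d_0) = (0, 1). a_0 = floor(sqrt(748)) = 27, since 27^2 = 729 <= 748 < 784 = 28^2.
Iterate m_{i+1} = d_i*a_i - m_i, d_{i+1} = (748 - m_{i+1}^2)/d_i, a_{i+1} = floor((a_0 + m_{i+1})/d_{i+1}):
  m_1 = 1*27 - 0 = 27, d_1 = (748 - 27^2)/1 = 19/1 = 19, a_1 = floor((27 + 27)/19) = 2.
  m_2 = 19*2 - 27 = 11, d_2 = (748 - 11^2)/19 = 627/19 = 33, a_2 = floor((27 + 11)/33) = 1.
  m_3 = 33*1 - 11 = 22, d_3 = (748 - 22^2)/33 = 264/33 = 8, a_3 = floor((27 + 22)/8) = 6.
  m_4 = 8*6 - 22 = 26, d_4 = (748 - 26^2)/8 = 72/8 = 9, a_4 = floor((27 + 26)/9) = 5.
  m_5 = 9*5 - 26 = 19, d_5 = (748 - 19^2)/9 = 387/9 = 43, a_5 = floor((27 + 19)/43) = 1.
  m_6 = 43*1 - 19 = 24, d_6 = (748 - 24^2)/43 = 172/43 = 4, a_6 = floor((27 + 24)/4) = 12.
  m_7 = 4*12 - 24 = 24, d_7 = (748 - 24^2)/4 = 172/4 = 43, a_7 = floor((27 + 24)/43) = 1.
  m_8 = 43*1 - 24 = 19, d_8 = (748 - 19^2)/43 = 387/43 = 9, a_8 = floor((27 + 19)/9) = 5.
  m_9 = 9*5 - 19 = 26, d_9 = (748 - 26^2)/9 = 72/9 = 8, a_9 = floor((27 + 26)/8) = 6.
  m_10 = 8*6 - 26 = 22, d_10 = (748 - 22^2)/8 = 264/8 = 33, a_10 = floor((27 + 22)/33) = 1.
  m_11 = 33*1 - 22 = 11, d_11 = (748 - 11^2)/33 = 627/33 = 19, a_11 = floor((27 + 11)/19) = 2.
  m_12 = 19*2 - 11 = 27, d_12 = (748 - 27^2)/19 = 19/19 = 1, a_12 = floor((27 + 27)/1) = 54.
  m_13 = 1*54 - 27 = 27, d_13 = (748 - 27^2)/1 = 19/1 = 19: (m_13, d_13) = (m_1, d_1) = (27, 19), so from here the quotients repeat a_1, ..., a_12; the period length is 12.
Hence the expansion of sqrt(748) is a_0 = 27 followed by the repeating block 2, 1, 6, 5, 1, 12, 1, 5, 6, 1, 2, 54 (period 12).

[27; overline(2, 1, 6, 5, 1, 12, 1, 5, 6, 1, 2, 54)]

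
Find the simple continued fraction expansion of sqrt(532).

Write x_i = (sqrt(532) + m_i)/d_i with (m_0, d_0) = (0, 1). a_0 = floor(sqrt(532)) = 23, since 23^2 = 529 <= 532 < 576 = 24^2.
Iterate m_{i+1} = d_i*a_i - m_i, d_{i+1} = (532 - m_{i+1}^2)/d_i, a_{i+1} = floor((a_0 + m_{i+1})/d_{i+1}):
  m_1 = 1*23 - 0 = 23, d_1 = (532 - 23^2)/1 = 3/1 = 3, a_1 = floor((23 + 23)/3) = 15.
  m_2 = 3*15 - 23 = 22, d_2 = (532 - 22^2)/3 = 48/3 = 16, a_2 = floor((23 + 22)/16) = 2.
  m_3 = 16*2 - 22 = 10, d_3 = (532 - 10^2)/16 = 432/16 = 27, a_3 = floor((23 + 10)/27) = 1.
  m_4 = 27*1 - 10 = 17, d_4 = (532 - 17^2)/27 = 243/27 = 9, a_4 = floor((23 + 17)/9) = 4.
  m_5 = 9*4 - 17 = 19, d_5 = (532 - 19^2)/9 = 171/9 = 19, a_5 = floor((23 + 19)/19) = 2.
  m_6 = 19*2 - 19 = 19, d_6 = (532 - 19^2)/19 = 171/19 = 9, a_6 = floor((23 + 19)/9) = 4.
  m_7 = 9*4 - 19 = 17, d_7 = (532 - 17^2)/9 = 243/9 = 27, a_7 = floor((23 + 17)/27) = 1.
  m_8 = 27*1 - 17 = 10, d_8 = (532 - 10^2)/27 = 432/27 = 16, a_8 = floor((23 + 10)/16) = 2.
  m_9 = 16*2 - 10 = 22, d_9 = (532 - 22^2)/16 = 48/16 = 3, a_9 = floor((23 + 22)/3) = 15.
  m_10 = 3*15 - 22 = 23, d_10 = (532 - 23^2)/3 = 3/3 = 1, a_10 = floor((23 + 23)/1) = 46.
  m_11 = 1*46 - 23 = 23, d_11 = (532 - 23^2)/1 = 3/1 = 3: (m_11, d_11) = (m_1, d_1) = (23, 3), so from here the quotients repeat a_1, ..., a_10; the period length is 10.
Hence the expansion of sqrt(532) is a_0 = 23 followed by the repeating block 15, 2, 1, 4, 2, 4, 1, 2, 15, 46 (period 10).

[23; (15, 2, 1, 4, 2, 4, 1, 2, 15, 46)]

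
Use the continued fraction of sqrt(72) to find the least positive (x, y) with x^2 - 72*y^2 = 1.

First expand sqrt(72) as a continued fraction. With x_i = (sqrt(72) + m_i)/d_i and (m_0, d_0) = (0, 1): a_0 = floor(sqrt(72)) = 8, since 8^2 = 64 <= 72 < 81 = 9^2.
Iterate m_{i+1} = d_i*a_i - m_i, d_{i+1} = (72 - m_{i+1}^2)/d_i, a_{i+1} = floor((a_0 + m_{i+1})/d_{i+1}):
  m_1 = 1*8 - 0 = 8, d_1 = (72 - 8^2)/1 = 8/1 = 8, a_1 = floor((8 + 8)/8) = 2.
  m_2 = 8*2 - 8 = 8, d_2 = (72 - 8^2)/8 = 8/8 = 1, a_2 = floor((8 + 8)/1) = 16.
  m_3 = 1*16 - 8 = 8, d_3 = (72 - 8^2)/1 = 8/1 = 8: (m_3, d_3) = (m_1, d_1) = (8, 8), so from here the quotients repeat a_1, a_2; the period length is 2.
So sqrt(72) = [8; (2, 16)] with period length k = 2.
k is even, so the fundamental solution of x^2 - 72y^2 = 1 is (p_{k-1}, q_{k-1}) = (p_1, q_1); compute convergents through index 1.
Convergents (p_i = a_i*p_{i-1} + p_{i-2}, q_i = a_i*q_{i-1} + q_{i-2} with p_{-2}=0, p_{-1}=1, q_{-2}=1, q_{-1}=0):
  i=0: a_0=8, p_0 = 8*1 + 0 = 8, q_0 = 8*0 + 1 = 1.
  i=1: a_1=2, p_1 = 2*8 + 1 = 17, q_1 = 2*1 + 0 = 2.
Check: 17^2 - 72*2^2 = 289 - 288 = 1, so (x, y) = (17, 2) solves the equation, and by the theorem it is the least positive solution.

(x, y) = (17, 2)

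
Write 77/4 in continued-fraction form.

[19; 4]

Run the Euclidean algorithm on 77 and 4; the successive quotients are the partial quotients a_0, a_1, ... (each step inverts the fractional part left over by the previous one):
  77 = 19*4 + 1, so a_0 = 19.
  4 = 4*1 + 0, so a_1 = 4.
The remainder reaches 0 after 2 divisions, so the expansion has 2 partial quotients, read off in order.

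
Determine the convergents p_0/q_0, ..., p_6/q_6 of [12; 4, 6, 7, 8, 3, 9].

Using the convergent recurrence p_i = a_i*p_{i-1} + p_{i-2}, q_i = a_i*q_{i-1} + q_{i-2} with p_{-2}=0, p_{-1}=1, q_{-2}=1, q_{-1}=0:
  i=0: a_0=12, p_0 = 12*1 + 0 = 12, q_0 = 12*0 + 1 = 1.
  i=1: a_1=4, p_1 = 4*12 + 1 = 49, q_1 = 4*1 + 0 = 4.
  i=2: a_2=6, p_2 = 6*49 + 12 = 306, q_2 = 6*4 + 1 = 25.
  i=3: a_3=7, p_3 = 7*306 + 49 = 2191, q_3 = 7*25 + 4 = 179.
  i=4: a_4=8, p_4 = 8*2191 + 306 = 17834, q_4 = 8*179 + 25 = 1457.
  i=5: a_5=3, p_5 = 3*17834 + 2191 = 55693, q_5 = 3*1457 + 179 = 4550.
  i=6: a_6=9, p_6 = 9*55693 + 17834 = 519071, q_6 = 9*4550 + 1457 = 42407.

12/1, 49/4, 306/25, 2191/179, 17834/1457, 55693/4550, 519071/42407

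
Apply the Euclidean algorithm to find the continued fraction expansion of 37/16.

[2; 3, 5]

Run the Euclidean algorithm on 37 and 16; the successive quotients are the partial quotients a_0, a_1, ... (each step inverts the fractional part left over by the previous one):
  37 = 2*16 + 5, so a_0 = 2.
  16 = 3*5 + 1, so a_1 = 3.
  5 = 5*1 + 0, so a_2 = 5.
The remainder reaches 0 after 3 divisions, so the expansion has 3 partial quotients, read off in order.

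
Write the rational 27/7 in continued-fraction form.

Run the Euclidean algorithm on 27 and 7; the successive quotients are the partial quotients a_0, a_1, ... (each step inverts the fractional part left over by the previous one):
  27 = 3*7 + 6, so a_0 = 3.
  7 = 1*6 + 1, so a_1 = 1.
  6 = 6*1 + 0, so a_2 = 6.
The remainder reaches 0 after 3 divisions, so the expansion has 3 partial quotients, read off in order.

[3; 1, 6]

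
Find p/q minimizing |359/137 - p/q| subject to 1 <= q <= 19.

Expand x = 359/137 as a continued fraction with the Euclidean algorithm:
  359 = 2*137 + 85, so a_0 = 2.
  137 = 1*85 + 52, so a_1 = 1.
  85 = 1*52 + 33, so a_2 = 1.
  52 = 1*33 + 19, so a_3 = 1.
  33 = 1*19 + 14, so a_4 = 1.
  19 = 1*14 + 5, so a_5 = 1.
  14 = 2*5 + 4, so a_6 = 2.
  5 = 1*4 + 1, so a_7 = 1.
  4 = 4*1 + 0, so a_8 = 4.
so x = [2; 1, 1, 1, 1, 1, 2, 1, 4].
Convergents (p_i = a_i*p_{i-1} + p_{i-2}, q_i = a_i*q_{i-1} + q_{i-2} with p_{-2}=0, p_{-1}=1, q_{-2}=1, q_{-1}=0), until the denominator exceeds 19:
  i=0: a_0=2, p_0 = 2*1 + 0 = 2, q_0 = 2*0 + 1 = 1.
  i=1: a_1=1, p_1 = 1*2 + 1 = 3, q_1 = 1*1 + 0 = 1.
  i=2: a_2=1, p_2 = 1*3 + 2 = 5, q_2 = 1*1 + 1 = 2.
  i=3: a_3=1, p_3 = 1*5 + 3 = 8, q_3 = 1*2 + 1 = 3.
  i=4: a_4=1, p_4 = 1*8 + 5 = 13, q_4 = 1*3 + 2 = 5.
  i=5: a_5=1, p_5 = 1*13 + 8 = 21, q_5 = 1*5 + 3 = 8.
  i=6: a_6=2, p_6 = 2*21 + 13 = 55, q_6 = 2*8 + 5 = 21.
q_6 = 21 > 19, so the last convergent with denominator <= 19 is p_5/q_5 = 21/8.
The closest fraction with denominator <= 19 is either p_5/q_5 or the intermediate fraction (k*p_5 + p_4)/(k*q_5 + q_4) with the largest k >= 1 whose denominator stays <= 19; these approach x as k grows, and every other convergent or intermediate fraction in range is farther away.
Largest k: floor((19 - q_4)/q_5) = floor((19 - 5)/8) = 1.
That gives (1*21 + 13)/(1*8 + 5) = 34/13.
Compare the errors: |x - 21/8| = |359*8 - 21*137|/(137*8) = 5/1096, and |x - 34/13| = |359*13 - 34*137|/(137*13) = 9/1781.
Cross-multiplying, 5*1781 = 8905 < 9864 = 9*1096, so 5/1096 is smaller: the convergent 21/8 is closer to x than 34/13.

21/8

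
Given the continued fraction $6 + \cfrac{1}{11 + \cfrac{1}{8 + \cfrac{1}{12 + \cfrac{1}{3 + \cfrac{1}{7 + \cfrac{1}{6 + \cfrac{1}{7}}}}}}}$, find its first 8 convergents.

Using the convergent recurrence p_i = a_i*p_{i-1} + p_{i-2}, q_i = a_i*q_{i-1} + q_{i-2} with p_{-2}=0, p_{-1}=1, q_{-2}=1, q_{-1}=0:
  i=0: a_0=6, p_0 = 6*1 + 0 = 6, q_0 = 6*0 + 1 = 1.
  i=1: a_1=11, p_1 = 11*6 + 1 = 67, q_1 = 11*1 + 0 = 11.
  i=2: a_2=8, p_2 = 8*67 + 6 = 542, q_2 = 8*11 + 1 = 89.
  i=3: a_3=12, p_3 = 12*542 + 67 = 6571, q_3 = 12*89 + 11 = 1079.
  i=4: a_4=3, p_4 = 3*6571 + 542 = 20255, q_4 = 3*1079 + 89 = 3326.
  i=5: a_5=7, p_5 = 7*20255 + 6571 = 148356, q_5 = 7*3326 + 1079 = 24361.
  i=6: a_6=6, p_6 = 6*148356 + 20255 = 910391, q_6 = 6*24361 + 3326 = 149492.
  i=7: a_7=7, p_7 = 7*910391 + 148356 = 6521093, q_7 = 7*149492 + 24361 = 1070805.

6/1, 67/11, 542/89, 6571/1079, 20255/3326, 148356/24361, 910391/149492, 6521093/1070805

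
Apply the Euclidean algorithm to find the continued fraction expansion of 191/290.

[0; 1, 1, 1, 13, 7]

Run the Euclidean algorithm on 191 and 290; the successive quotients are the partial quotients a_0, a_1, ... (each step inverts the fractional part left over by the previous one):
  191 = 0*290 + 191, so a_0 = 0.
  290 = 1*191 + 99, so a_1 = 1.
  191 = 1*99 + 92, so a_2 = 1.
  99 = 1*92 + 7, so a_3 = 1.
  92 = 13*7 + 1, so a_4 = 13.
  7 = 7*1 + 0, so a_5 = 7.
The remainder reaches 0 after 6 divisions, so the expansion has 6 partial quotients, read off in order.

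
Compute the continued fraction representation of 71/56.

[1; 3, 1, 2, 1, 3]

Run the Euclidean algorithm on 71 and 56; the successive quotients are the partial quotients a_0, a_1, ... (each step inverts the fractional part left over by the previous one):
  71 = 1*56 + 15, so a_0 = 1.
  56 = 3*15 + 11, so a_1 = 3.
  15 = 1*11 + 4, so a_2 = 1.
  11 = 2*4 + 3, so a_3 = 2.
  4 = 1*3 + 1, so a_4 = 1.
  3 = 3*1 + 0, so a_5 = 3.
The remainder reaches 0 after 6 divisions, so the expansion has 6 partial quotients, read off in order.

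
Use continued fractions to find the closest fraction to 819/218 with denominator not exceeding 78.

139/37

Expand x = 819/218 as a continued fraction with the Euclidean algorithm:
  819 = 3*218 + 165, so a_0 = 3.
  218 = 1*165 + 53, so a_1 = 1.
  165 = 3*53 + 6, so a_2 = 3.
  53 = 8*6 + 5, so a_3 = 8.
  6 = 1*5 + 1, so a_4 = 1.
  5 = 5*1 + 0, so a_5 = 5.
so x = [3; 1, 3, 8, 1, 5].
Convergents (p_i = a_i*p_{i-1} + p_{i-2}, q_i = a_i*q_{i-1} + q_{i-2} with p_{-2}=0, p_{-1}=1, q_{-2}=1, q_{-1}=0), until the denominator exceeds 78:
  i=0: a_0=3, p_0 = 3*1 + 0 = 3, q_0 = 3*0 + 1 = 1.
  i=1: a_1=1, p_1 = 1*3 + 1 = 4, q_1 = 1*1 + 0 = 1.
  i=2: a_2=3, p_2 = 3*4 + 3 = 15, q_2 = 3*1 + 1 = 4.
  i=3: a_3=8, p_3 = 8*15 + 4 = 124, q_3 = 8*4 + 1 = 33.
  i=4: a_4=1, p_4 = 1*124 + 15 = 139, q_4 = 1*33 + 4 = 37.
  i=5: a_5=5, p_5 = 5*139 + 124 = 819, q_5 = 5*37 + 33 = 218.
q_5 = 218 > 78, so the last convergent with denominator <= 78 is p_4/q_4 = 139/37.
The closest fraction with denominator <= 78 is either p_4/q_4 or the intermediate fraction (k*p_4 + p_3)/(k*q_4 + q_3) with the largest k >= 1 whose denominator stays <= 78; these approach x as k grows, and every other convergent or intermediate fraction in range is farther away.
Largest k: floor((78 - q_3)/q_4) = floor((78 - 33)/37) = 1.
That gives (1*139 + 124)/(1*37 + 33) = 263/70.
Compare the errors: |x - 139/37| = |819*37 - 139*218|/(218*37) = 1/8066, and |x - 263/70| = |819*70 - 263*218|/(218*70) = 4/15260.
Cross-multiplying, 1*15260 = 15260 < 32264 = 4*8066, so 1/8066 is smaller: the convergent 139/37 is closer to x than 263/70.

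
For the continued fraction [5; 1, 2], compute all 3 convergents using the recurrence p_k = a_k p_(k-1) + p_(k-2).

5/1, 6/1, 17/3

Using the convergent recurrence p_i = a_i*p_{i-1} + p_{i-2}, q_i = a_i*q_{i-1} + q_{i-2} with p_{-2}=0, p_{-1}=1, q_{-2}=1, q_{-1}=0:
  i=0: a_0=5, p_0 = 5*1 + 0 = 5, q_0 = 5*0 + 1 = 1.
  i=1: a_1=1, p_1 = 1*5 + 1 = 6, q_1 = 1*1 + 0 = 1.
  i=2: a_2=2, p_2 = 2*6 + 5 = 17, q_2 = 2*1 + 1 = 3.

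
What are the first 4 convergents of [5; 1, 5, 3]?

5/1, 6/1, 35/6, 111/19

Using the convergent recurrence p_i = a_i*p_{i-1} + p_{i-2}, q_i = a_i*q_{i-1} + q_{i-2} with p_{-2}=0, p_{-1}=1, q_{-2}=1, q_{-1}=0:
  i=0: a_0=5, p_0 = 5*1 + 0 = 5, q_0 = 5*0 + 1 = 1.
  i=1: a_1=1, p_1 = 1*5 + 1 = 6, q_1 = 1*1 + 0 = 1.
  i=2: a_2=5, p_2 = 5*6 + 5 = 35, q_2 = 5*1 + 1 = 6.
  i=3: a_3=3, p_3 = 3*35 + 6 = 111, q_3 = 3*6 + 1 = 19.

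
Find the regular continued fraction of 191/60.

[3; 5, 2, 5]

Run the Euclidean algorithm on 191 and 60; the successive quotients are the partial quotients a_0, a_1, ... (each step inverts the fractional part left over by the previous one):
  191 = 3*60 + 11, so a_0 = 3.
  60 = 5*11 + 5, so a_1 = 5.
  11 = 2*5 + 1, so a_2 = 2.
  5 = 5*1 + 0, so a_3 = 5.
The remainder reaches 0 after 4 divisions, so the expansion has 4 partial quotients, read off in order.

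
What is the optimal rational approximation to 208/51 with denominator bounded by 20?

Expand x = 208/51 as a continued fraction with the Euclidean algorithm:
  208 = 4*51 + 4, so a_0 = 4.
  51 = 12*4 + 3, so a_1 = 12.
  4 = 1*3 + 1, so a_2 = 1.
  3 = 3*1 + 0, so a_3 = 3.
so x = [4; 12, 1, 3].
Convergents (p_i = a_i*p_{i-1} + p_{i-2}, q_i = a_i*q_{i-1} + q_{i-2} with p_{-2}=0, p_{-1}=1, q_{-2}=1, q_{-1}=0), until the denominator exceeds 20:
  i=0: a_0=4, p_0 = 4*1 + 0 = 4, q_0 = 4*0 + 1 = 1.
  i=1: a_1=12, p_1 = 12*4 + 1 = 49, q_1 = 12*1 + 0 = 12.
  i=2: a_2=1, p_2 = 1*49 + 4 = 53, q_2 = 1*12 + 1 = 13.
  i=3: a_3=3, p_3 = 3*53 + 49 = 208, q_3 = 3*13 + 12 = 51.
q_3 = 51 > 20, so the last convergent with denominator <= 20 is p_2/q_2 = 53/13.
The closest fraction with denominator <= 20 is either p_2/q_2 or the intermediate fraction (k*p_2 + p_1)/(k*q_2 + q_1) with the largest k >= 1 whose denominator stays <= 20; these approach x as k grows, and every other convergent or intermediate fraction in range is farther away.
Largest k: floor((20 - q_1)/q_2) = floor((20 - 12)/13) = 0.
Since k = 0, no intermediate fraction beyond p_2/q_2 has denominator <= 20, so the convergent 53/13 is the closest (its error is |208*13 - 53*51|/(51*13) = 1/663).

53/13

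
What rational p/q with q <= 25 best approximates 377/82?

Expand x = 377/82 as a continued fraction with the Euclidean algorithm:
  377 = 4*82 + 49, so a_0 = 4.
  82 = 1*49 + 33, so a_1 = 1.
  49 = 1*33 + 16, so a_2 = 1.
  33 = 2*16 + 1, so a_3 = 2.
  16 = 16*1 + 0, so a_4 = 16.
so x = [4; 1, 1, 2, 16].
Convergents (p_i = a_i*p_{i-1} + p_{i-2}, q_i = a_i*q_{i-1} + q_{i-2} with p_{-2}=0, p_{-1}=1, q_{-2}=1, q_{-1}=0), until the denominator exceeds 25:
  i=0: a_0=4, p_0 = 4*1 + 0 = 4, q_0 = 4*0 + 1 = 1.
  i=1: a_1=1, p_1 = 1*4 + 1 = 5, q_1 = 1*1 + 0 = 1.
  i=2: a_2=1, p_2 = 1*5 + 4 = 9, q_2 = 1*1 + 1 = 2.
  i=3: a_3=2, p_3 = 2*9 + 5 = 23, q_3 = 2*2 + 1 = 5.
  i=4: a_4=16, p_4 = 16*23 + 9 = 377, q_4 = 16*5 + 2 = 82.
q_4 = 82 > 25, so the last convergent with denominator <= 25 is p_3/q_3 = 23/5.
The closest fraction with denominator <= 25 is either p_3/q_3 or the intermediate fraction (k*p_3 + p_2)/(k*q_3 + q_2) with the largest k >= 1 whose denominator stays <= 25; these approach x as k grows, and every other convergent or intermediate fraction in range is farther away.
Largest k: floor((25 - q_2)/q_3) = floor((25 - 2)/5) = 4.
That gives (4*23 + 9)/(4*5 + 2) = 101/22.
Compare the errors: |x - 23/5| = |377*5 - 23*82|/(82*5) = 1/410, and |x - 101/22| = |377*22 - 101*82|/(82*22) = 12/1804.
Cross-multiplying, 1*1804 = 1804 < 4920 = 12*410, so 1/410 is smaller: the convergent 23/5 is closer to x than 101/22.

23/5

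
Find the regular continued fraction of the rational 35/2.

Run the Euclidean algorithm on 35 and 2; the successive quotients are the partial quotients a_0, a_1, ... (each step inverts the fractional part left over by the previous one):
  35 = 17*2 + 1, so a_0 = 17.
  2 = 2*1 + 0, so a_1 = 2.
The remainder reaches 0 after 2 divisions, so the expansion has 2 partial quotients, read off in order.

[17; 2]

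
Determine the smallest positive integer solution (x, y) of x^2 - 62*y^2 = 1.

(x, y) = (63, 8)

First expand sqrt(62) as a continued fraction. With x_i = (sqrt(62) + m_i)/d_i and (m_0, d_0) = (0, 1): a_0 = floor(sqrt(62)) = 7, since 7^2 = 49 <= 62 < 64 = 8^2.
Iterate m_{i+1} = d_i*a_i - m_i, d_{i+1} = (62 - m_{i+1}^2)/d_i, a_{i+1} = floor((a_0 + m_{i+1})/d_{i+1}):
  m_1 = 1*7 - 0 = 7, d_1 = (62 - 7^2)/1 = 13/1 = 13, a_1 = floor((7 + 7)/13) = 1.
  m_2 = 13*1 - 7 = 6, d_2 = (62 - 6^2)/13 = 26/13 = 2, a_2 = floor((7 + 6)/2) = 6.
  m_3 = 2*6 - 6 = 6, d_3 = (62 - 6^2)/2 = 26/2 = 13, a_3 = floor((7 + 6)/13) = 1.
  m_4 = 13*1 - 6 = 7, d_4 = (62 - 7^2)/13 = 13/13 = 1, a_4 = floor((7 + 7)/1) = 14.
  m_5 = 1*14 - 7 = 7, d_5 = (62 - 7^2)/1 = 13/1 = 13: (m_5, d_5) = (m_1, d_1) = (7, 13), so from here the quotients repeat a_1, ..., a_4; the period length is 4.
So sqrt(62) = [7; (1, 6, 1, 14)] with period length k = 4.
k is even, so the fundamental solution of x^2 - 62y^2 = 1 is (p_{k-1}, q_{k-1}) = (p_3, q_3); compute convergents through index 3.
Convergents (p_i = a_i*p_{i-1} + p_{i-2}, q_i = a_i*q_{i-1} + q_{i-2} with p_{-2}=0, p_{-1}=1, q_{-2}=1, q_{-1}=0):
  i=0: a_0=7, p_0 = 7*1 + 0 = 7, q_0 = 7*0 + 1 = 1.
  i=1: a_1=1, p_1 = 1*7 + 1 = 8, q_1 = 1*1 + 0 = 1.
  i=2: a_2=6, p_2 = 6*8 + 7 = 55, q_2 = 6*1 + 1 = 7.
  i=3: a_3=1, p_3 = 1*55 + 8 = 63, q_3 = 1*7 + 1 = 8.
Check: 63^2 - 62*8^2 = 3969 - 3968 = 1, so (x, y) = (63, 8) solves the equation, and by the theorem it is the least positive solution.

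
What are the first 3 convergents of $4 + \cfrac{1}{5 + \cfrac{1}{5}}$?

Using the convergent recurrence p_i = a_i*p_{i-1} + p_{i-2}, q_i = a_i*q_{i-1} + q_{i-2} with p_{-2}=0, p_{-1}=1, q_{-2}=1, q_{-1}=0:
  i=0: a_0=4, p_0 = 4*1 + 0 = 4, q_0 = 4*0 + 1 = 1.
  i=1: a_1=5, p_1 = 5*4 + 1 = 21, q_1 = 5*1 + 0 = 5.
  i=2: a_2=5, p_2 = 5*21 + 4 = 109, q_2 = 5*5 + 1 = 26.

4/1, 21/5, 109/26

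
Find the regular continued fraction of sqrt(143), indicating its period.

Write x_i = (sqrt(143) + m_i)/d_i with (m_0, d_0) = (0, 1). a_0 = floor(sqrt(143)) = 11, since 11^2 = 121 <= 143 < 144 = 12^2.
Iterate m_{i+1} = d_i*a_i - m_i, d_{i+1} = (143 - m_{i+1}^2)/d_i, a_{i+1} = floor((a_0 + m_{i+1})/d_{i+1}):
  m_1 = 1*11 - 0 = 11, d_1 = (143 - 11^2)/1 = 22/1 = 22, a_1 = floor((11 + 11)/22) = 1.
  m_2 = 22*1 - 11 = 11, d_2 = (143 - 11^2)/22 = 22/22 = 1, a_2 = floor((11 + 11)/1) = 22.
  m_3 = 1*22 - 11 = 11, d_3 = (143 - 11^2)/1 = 22/1 = 22: (m_3, d_3) = (m_1, d_1) = (11, 22), so from here the quotients repeat a_1, a_2; the period length is 2.
Hence the expansion of sqrt(143) is a_0 = 11 followed by the repeating block 1, 22 (period 2).

[11; (1, 22)]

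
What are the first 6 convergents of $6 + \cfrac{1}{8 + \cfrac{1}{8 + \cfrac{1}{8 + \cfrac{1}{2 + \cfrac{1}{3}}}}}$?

Using the convergent recurrence p_i = a_i*p_{i-1} + p_{i-2}, q_i = a_i*q_{i-1} + q_{i-2} with p_{-2}=0, p_{-1}=1, q_{-2}=1, q_{-1}=0:
  i=0: a_0=6, p_0 = 6*1 + 0 = 6, q_0 = 6*0 + 1 = 1.
  i=1: a_1=8, p_1 = 8*6 + 1 = 49, q_1 = 8*1 + 0 = 8.
  i=2: a_2=8, p_2 = 8*49 + 6 = 398, q_2 = 8*8 + 1 = 65.
  i=3: a_3=8, p_3 = 8*398 + 49 = 3233, q_3 = 8*65 + 8 = 528.
  i=4: a_4=2, p_4 = 2*3233 + 398 = 6864, q_4 = 2*528 + 65 = 1121.
  i=5: a_5=3, p_5 = 3*6864 + 3233 = 23825, q_5 = 3*1121 + 528 = 3891.

6/1, 49/8, 398/65, 3233/528, 6864/1121, 23825/3891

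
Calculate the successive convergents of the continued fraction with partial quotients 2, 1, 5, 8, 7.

2/1, 3/1, 17/6, 139/49, 990/349

Using the convergent recurrence p_i = a_i*p_{i-1} + p_{i-2}, q_i = a_i*q_{i-1} + q_{i-2} with p_{-2}=0, p_{-1}=1, q_{-2}=1, q_{-1}=0:
  i=0: a_0=2, p_0 = 2*1 + 0 = 2, q_0 = 2*0 + 1 = 1.
  i=1: a_1=1, p_1 = 1*2 + 1 = 3, q_1 = 1*1 + 0 = 1.
  i=2: a_2=5, p_2 = 5*3 + 2 = 17, q_2 = 5*1 + 1 = 6.
  i=3: a_3=8, p_3 = 8*17 + 3 = 139, q_3 = 8*6 + 1 = 49.
  i=4: a_4=7, p_4 = 7*139 + 17 = 990, q_4 = 7*49 + 6 = 349.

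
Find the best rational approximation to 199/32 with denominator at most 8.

Expand x = 199/32 as a continued fraction with the Euclidean algorithm:
  199 = 6*32 + 7, so a_0 = 6.
  32 = 4*7 + 4, so a_1 = 4.
  7 = 1*4 + 3, so a_2 = 1.
  4 = 1*3 + 1, so a_3 = 1.
  3 = 3*1 + 0, so a_4 = 3.
so x = [6; 4, 1, 1, 3].
Convergents (p_i = a_i*p_{i-1} + p_{i-2}, q_i = a_i*q_{i-1} + q_{i-2} with p_{-2}=0, p_{-1}=1, q_{-2}=1, q_{-1}=0), until the denominator exceeds 8:
  i=0: a_0=6, p_0 = 6*1 + 0 = 6, q_0 = 6*0 + 1 = 1.
  i=1: a_1=4, p_1 = 4*6 + 1 = 25, q_1 = 4*1 + 0 = 4.
  i=2: a_2=1, p_2 = 1*25 + 6 = 31, q_2 = 1*4 + 1 = 5.
  i=3: a_3=1, p_3 = 1*31 + 25 = 56, q_3 = 1*5 + 4 = 9.
q_3 = 9 > 8, so the last convergent with denominator <= 8 is p_2/q_2 = 31/5.
The closest fraction with denominator <= 8 is either p_2/q_2 or the intermediate fraction (k*p_2 + p_1)/(k*q_2 + q_1) with the largest k >= 1 whose denominator stays <= 8; these approach x as k grows, and every other convergent or intermediate fraction in range is farther away.
Largest k: floor((8 - q_1)/q_2) = floor((8 - 4)/5) = 0.
Since k = 0, no intermediate fraction beyond p_2/q_2 has denominator <= 8, so the convergent 31/5 is the closest (its error is |199*5 - 31*32|/(32*5) = 3/160).

31/5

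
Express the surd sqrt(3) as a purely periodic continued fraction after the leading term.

Write x_i = (sqrt(3) + m_i)/d_i with (m_0, d_0) = (0, 1). a_0 = floor(sqrt(3)) = 1, since 1^2 = 1 <= 3 < 4 = 2^2.
Iterate m_{i+1} = d_i*a_i - m_i, d_{i+1} = (3 - m_{i+1}^2)/d_i, a_{i+1} = floor((a_0 + m_{i+1})/d_{i+1}):
  m_1 = 1*1 - 0 = 1, d_1 = (3 - 1^2)/1 = 2/1 = 2, a_1 = floor((1 + 1)/2) = 1.
  m_2 = 2*1 - 1 = 1, d_2 = (3 - 1^2)/2 = 2/2 = 1, a_2 = floor((1 + 1)/1) = 2.
  m_3 = 1*2 - 1 = 1, d_3 = (3 - 1^2)/1 = 2/1 = 2: (m_3, d_3) = (m_1, d_1) = (1, 2), so from here the quotients repeat a_1, a_2; the period length is 2.
Hence the expansion of sqrt(3) is a_0 = 1 followed by the repeating block 1, 2 (period 2).

[1; (1, 2)]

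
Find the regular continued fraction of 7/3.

[2; 3]

Run the Euclidean algorithm on 7 and 3; the successive quotients are the partial quotients a_0, a_1, ... (each step inverts the fractional part left over by the previous one):
  7 = 2*3 + 1, so a_0 = 2.
  3 = 3*1 + 0, so a_1 = 3.
The remainder reaches 0 after 2 divisions, so the expansion has 2 partial quotients, read off in order.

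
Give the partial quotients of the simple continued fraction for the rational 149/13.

[11; 2, 6]

Run the Euclidean algorithm on 149 and 13; the successive quotients are the partial quotients a_0, a_1, ... (each step inverts the fractional part left over by the previous one):
  149 = 11*13 + 6, so a_0 = 11.
  13 = 2*6 + 1, so a_1 = 2.
  6 = 6*1 + 0, so a_2 = 6.
The remainder reaches 0 after 3 divisions, so the expansion has 3 partial quotients, read off in order.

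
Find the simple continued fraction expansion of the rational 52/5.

Run the Euclidean algorithm on 52 and 5; the successive quotients are the partial quotients a_0, a_1, ... (each step inverts the fractional part left over by the previous one):
  52 = 10*5 + 2, so a_0 = 10.
  5 = 2*2 + 1, so a_1 = 2.
  2 = 2*1 + 0, so a_2 = 2.
The remainder reaches 0 after 3 divisions, so the expansion has 3 partial quotients, read off in order.

[10; 2, 2]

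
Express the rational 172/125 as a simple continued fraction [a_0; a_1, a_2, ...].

[1; 2, 1, 1, 1, 15]

Run the Euclidean algorithm on 172 and 125; the successive quotients are the partial quotients a_0, a_1, ... (each step inverts the fractional part left over by the previous one):
  172 = 1*125 + 47, so a_0 = 1.
  125 = 2*47 + 31, so a_1 = 2.
  47 = 1*31 + 16, so a_2 = 1.
  31 = 1*16 + 15, so a_3 = 1.
  16 = 1*15 + 1, so a_4 = 1.
  15 = 15*1 + 0, so a_5 = 15.
The remainder reaches 0 after 6 divisions, so the expansion has 6 partial quotients, read off in order.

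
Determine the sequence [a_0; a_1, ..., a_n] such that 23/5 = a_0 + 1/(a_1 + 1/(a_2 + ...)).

Run the Euclidean algorithm on 23 and 5; the successive quotients are the partial quotients a_0, a_1, ... (each step inverts the fractional part left over by the previous one):
  23 = 4*5 + 3, so a_0 = 4.
  5 = 1*3 + 2, so a_1 = 1.
  3 = 1*2 + 1, so a_2 = 1.
  2 = 2*1 + 0, so a_3 = 2.
The remainder reaches 0 after 4 divisions, so the expansion has 4 partial quotients, read off in order.

[4; 1, 1, 2]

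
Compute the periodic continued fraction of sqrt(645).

Write x_i = (sqrt(645) + m_i)/d_i with (m_0, d_0) = (0, 1). a_0 = floor(sqrt(645)) = 25, since 25^2 = 625 <= 645 < 676 = 26^2.
Iterate m_{i+1} = d_i*a_i - m_i, d_{i+1} = (645 - m_{i+1}^2)/d_i, a_{i+1} = floor((a_0 + m_{i+1})/d_{i+1}):
  m_1 = 1*25 - 0 = 25, d_1 = (645 - 25^2)/1 = 20/1 = 20, a_1 = floor((25 + 25)/20) = 2.
  m_2 = 20*2 - 25 = 15, d_2 = (645 - 15^2)/20 = 420/20 = 21, a_2 = floor((25 + 15)/21) = 1.
  m_3 = 21*1 - 15 = 6, d_3 = (645 - 6^2)/21 = 609/21 = 29, a_3 = floor((25 + 6)/29) = 1.
  m_4 = 29*1 - 6 = 23, d_4 = (645 - 23^2)/29 = 116/29 = 4, a_4 = floor((25 + 23)/4) = 12.
  m_5 = 4*12 - 23 = 25, d_5 = (645 - 25^2)/4 = 20/4 = 5, a_5 = floor((25 + 25)/5) = 10.
  m_6 = 5*10 - 25 = 25, d_6 = (645 - 25^2)/5 = 20/5 = 4, a_6 = floor((25 + 25)/4) = 12.
  m_7 = 4*12 - 25 = 23, d_7 = (645 - 23^2)/4 = 116/4 = 29, a_7 = floor((25 + 23)/29) = 1.
  m_8 = 29*1 - 23 = 6, d_8 = (645 - 6^2)/29 = 609/29 = 21, a_8 = floor((25 + 6)/21) = 1.
  m_9 = 21*1 - 6 = 15, d_9 = (645 - 15^2)/21 = 420/21 = 20, a_9 = floor((25 + 15)/20) = 2.
  m_10 = 20*2 - 15 = 25, d_10 = (645 - 25^2)/20 = 20/20 = 1, a_10 = floor((25 + 25)/1) = 50.
  m_11 = 1*50 - 25 = 25, d_11 = (645 - 25^2)/1 = 20/1 = 20: (m_11, d_11) = (m_1, d_1) = (25, 20), so from here the quotients repeat a_1, ..., a_10; the period length is 10.
Hence the expansion of sqrt(645) is a_0 = 25 followed by the repeating block 2, 1, 1, 12, 10, 12, 1, 1, 2, 50 (period 10).

[25; (2, 1, 1, 12, 10, 12, 1, 1, 2, 50)]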